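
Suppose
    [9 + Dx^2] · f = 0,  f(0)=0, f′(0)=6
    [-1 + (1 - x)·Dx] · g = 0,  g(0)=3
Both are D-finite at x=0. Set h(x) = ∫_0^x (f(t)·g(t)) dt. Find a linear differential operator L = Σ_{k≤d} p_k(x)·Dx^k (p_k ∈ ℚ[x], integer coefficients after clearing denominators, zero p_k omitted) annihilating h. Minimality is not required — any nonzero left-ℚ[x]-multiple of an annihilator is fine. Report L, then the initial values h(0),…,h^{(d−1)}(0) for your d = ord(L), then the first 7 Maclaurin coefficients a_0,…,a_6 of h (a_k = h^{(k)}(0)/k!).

L = (-9 + 9·x)·Dx + 2·Dx^2 + (-1 + x)·Dx^3  (order 3).
h: a_k = 0, 0, 9, 6, -9/4, -9/5, 21/40, …
ICs: h(0) = 0, h′(0) = 0, h′′(0) = 18.

f: a_k = 0, 6, 0, -9, 0, 81/20, 0, …
g: a_k = 3, 3, 3, 3, 3, 3, 3, …
f·g: L₀ = L_f ⊗_s L_g, ord ≤ 2·1.
∫: right-multiply L₀ by Dx.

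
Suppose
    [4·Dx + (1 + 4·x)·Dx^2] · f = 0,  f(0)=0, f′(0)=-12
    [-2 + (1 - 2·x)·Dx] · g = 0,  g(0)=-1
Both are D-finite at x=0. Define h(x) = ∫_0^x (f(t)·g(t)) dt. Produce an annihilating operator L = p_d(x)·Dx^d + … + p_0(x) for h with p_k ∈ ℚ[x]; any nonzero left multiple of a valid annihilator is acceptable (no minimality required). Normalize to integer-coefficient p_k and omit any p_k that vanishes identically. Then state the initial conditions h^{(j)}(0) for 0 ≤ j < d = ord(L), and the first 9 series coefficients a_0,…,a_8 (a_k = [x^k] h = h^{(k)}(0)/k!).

f: a_k = 0, -12, 24, -64, 192, -3072/5, 2048, -49152/7, 24576, …
g: a_k = -1, -2, -4, -8, -16, -32, -64, -128, -256, …
L₀ := L_f ⊗_s L_g (sym. prod.), ord ≤ 2.
h=∫₀ˣh₀: take L = L₀·Dx.
L = 8·Dx + 24·x·Dx^2 + (-1 - 2·x + 8·x^2)·Dx^3  (order 3).
h: a_k = 0, 0, 6, 0, 16, -64/5, 1216/15, -768/5, 21312/35, …
ICs: h(0) = 0, h′(0) = 0, h′′(0) = 12.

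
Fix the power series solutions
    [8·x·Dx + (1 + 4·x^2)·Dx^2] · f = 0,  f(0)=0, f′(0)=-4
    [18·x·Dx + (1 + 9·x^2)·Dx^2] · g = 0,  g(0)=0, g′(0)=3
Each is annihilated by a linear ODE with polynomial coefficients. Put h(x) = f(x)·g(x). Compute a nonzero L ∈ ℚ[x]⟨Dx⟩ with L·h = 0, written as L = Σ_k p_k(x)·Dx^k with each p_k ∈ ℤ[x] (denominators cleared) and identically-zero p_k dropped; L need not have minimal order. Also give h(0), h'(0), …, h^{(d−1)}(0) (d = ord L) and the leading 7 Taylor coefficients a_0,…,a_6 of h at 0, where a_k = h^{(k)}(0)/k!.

f: a_k = 0, -4, 0, 16/3, 0, -64/5, 0, …
g: a_k = 0, 3, 0, -9, 0, 243/5, 0, …
Product ⇒ symmetric product L₀, ord ≤ 4.
L = (-864·x - 18720·x^3 - 82944·x^5 + 134784·x^7 + 1119744·x^9)·Dx + (-52 - 3036·x^2 - 33696·x^4 - 72576·x^6 + 471744·x^8 + 1679616·x^10)·Dx^2 + (-104·x - 2072·x^3 - 11232·x^5 + 13968·x^7 + 269568·x^9 + 559872·x^11)·Dx^3 + (-1 - 26·x^2 - 205·x^4 + 7380·x^8 + 33696·x^10 + 46656·x^12)·Dx^4  (order 4).
h: a_k = 0, 0, -12, 0, 52, 0, -1404/5, …
ICs: h(0) = 0, h′(0) = 0, h′′(0) = -24, h′′′(0) = 0.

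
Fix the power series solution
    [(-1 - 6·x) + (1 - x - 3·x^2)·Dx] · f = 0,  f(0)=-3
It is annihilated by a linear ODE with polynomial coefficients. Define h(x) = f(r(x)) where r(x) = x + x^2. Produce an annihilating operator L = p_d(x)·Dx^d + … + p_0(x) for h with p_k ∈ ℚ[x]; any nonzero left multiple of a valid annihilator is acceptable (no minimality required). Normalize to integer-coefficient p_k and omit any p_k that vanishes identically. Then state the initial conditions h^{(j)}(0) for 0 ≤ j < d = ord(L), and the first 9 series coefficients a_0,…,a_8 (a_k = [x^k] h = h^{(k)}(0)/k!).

L = (1 + 8·x + 18·x^2 + 12·x^3) + (-1 + x + 4·x^2 + 6·x^3 + 3·x^4)·Dx  (order 1).
h: a_k = -3, -3, -15, -45, -132, -411, -1254, -3825, -11703, …
ICs: h(0) = -3.

f: a_k = -3, -3, -12, -21, -57, -120, -291, -651, -1524, …
h₀=f(r): pull back L_f along r ⇒ L₀.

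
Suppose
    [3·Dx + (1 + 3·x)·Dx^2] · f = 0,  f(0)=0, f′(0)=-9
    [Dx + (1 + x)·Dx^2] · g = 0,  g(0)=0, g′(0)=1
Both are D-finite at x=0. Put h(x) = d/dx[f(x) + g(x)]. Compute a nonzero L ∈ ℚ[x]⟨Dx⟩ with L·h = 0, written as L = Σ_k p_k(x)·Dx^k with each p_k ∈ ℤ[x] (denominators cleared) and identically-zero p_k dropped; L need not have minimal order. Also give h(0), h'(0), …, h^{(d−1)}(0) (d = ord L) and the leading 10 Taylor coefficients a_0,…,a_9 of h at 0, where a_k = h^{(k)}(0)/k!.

f: a_k = 0, -9, 27/2, -27, 243/4, -729/5, 729/2, -6561/7, 19683/8, -6561, …
g: a_k = 0, 1, -1/2, 1/3, -1/4, 1/5, -1/6, 1/7, -1/8, 1/9, …
Weyl lclm of L_f,L_g ⇒ L₀ (ord ≤ 4).
h₀' ⇒ L via d/dx closure of L₀.
L = 6 + (8 + 12·x)·Dx + (1 + 4·x + 3·x^2)·Dx^2  (order 2).
h: a_k = -8, 26, -80, 242, -728, 2186, -6560, 19682, -59048, 177146, …
ICs: h(0) = -8, h′(0) = 26.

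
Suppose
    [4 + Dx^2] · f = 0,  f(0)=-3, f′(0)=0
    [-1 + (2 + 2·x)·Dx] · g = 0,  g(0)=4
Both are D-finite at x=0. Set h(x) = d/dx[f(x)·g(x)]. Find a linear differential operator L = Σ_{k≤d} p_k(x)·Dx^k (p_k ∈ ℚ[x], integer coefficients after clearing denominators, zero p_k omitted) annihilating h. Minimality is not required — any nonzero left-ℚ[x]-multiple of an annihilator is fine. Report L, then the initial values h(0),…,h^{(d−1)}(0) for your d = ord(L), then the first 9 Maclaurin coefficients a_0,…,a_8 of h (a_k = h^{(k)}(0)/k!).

f: a_k = -3, 0, 6, 0, -2, 0, 4/15, 0, -2/105, …
g: a_k = 4, 2, -1/2, 1/4, -5/32, 7/64, -21/256, 33/512, -429/8192, …
h₀=f·g: eliminate ⇒ L₀, order ≤ 2·1.
h=h₀': d/dx-closure on L₀ ⇒ L.
L = (413 + 1344·x + 1696·x^2 + 1024·x^3 + 256·x^4) + (-52 - 180·x - 192·x^2 - 64·x^3)·Dx + (76 + 280·x + 396·x^2 + 256·x^3 + 64·x^4)·Dx^2  (order 2).
h: a_k = -6, 51, 135/4, -337/8, -905/64, 5281/640, 26677/7680, -199649/107520, 338661/573440, …
ICs: h(0) = -6, h′(0) = 51.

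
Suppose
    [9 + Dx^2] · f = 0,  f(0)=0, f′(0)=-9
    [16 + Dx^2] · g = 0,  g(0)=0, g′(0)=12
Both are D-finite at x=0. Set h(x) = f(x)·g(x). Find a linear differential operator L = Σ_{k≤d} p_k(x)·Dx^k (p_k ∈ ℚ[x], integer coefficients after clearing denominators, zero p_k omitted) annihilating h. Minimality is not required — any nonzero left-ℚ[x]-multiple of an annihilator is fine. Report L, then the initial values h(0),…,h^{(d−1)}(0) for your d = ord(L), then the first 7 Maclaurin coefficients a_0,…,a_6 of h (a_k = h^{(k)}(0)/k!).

L = 49 + 50·Dx^2 + Dx^4  (order 4).
h: a_k = 0, 0, -108, 0, 450, 0, -7353/10, …
ICs: h(0) = 0, h′(0) = 0, h′′(0) = -216, h′′′(0) = 0.

f: a_k = 0, -9, 0, 27/2, 0, -243/40, 0, …
g: a_k = 0, 12, 0, -32, 0, 128/5, 0, …
Product ⇒ symmetric product L₀, ord ≤ 4.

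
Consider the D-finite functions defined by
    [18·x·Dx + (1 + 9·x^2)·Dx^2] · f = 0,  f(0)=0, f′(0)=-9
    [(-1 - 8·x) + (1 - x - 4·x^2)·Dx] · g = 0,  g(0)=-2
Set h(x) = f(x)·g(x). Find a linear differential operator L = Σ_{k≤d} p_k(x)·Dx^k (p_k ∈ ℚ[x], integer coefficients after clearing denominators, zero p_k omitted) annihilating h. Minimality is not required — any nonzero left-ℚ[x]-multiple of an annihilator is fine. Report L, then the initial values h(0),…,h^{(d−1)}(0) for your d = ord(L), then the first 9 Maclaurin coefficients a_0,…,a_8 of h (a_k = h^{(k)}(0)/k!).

f: a_k = 0, -9, 0, 27, 0, -729/5, 0, 6561/7, 0, …
g: a_k = -2, -2, -10, -18, -58, -130, -362, -882, -2330, …
Product ⇒ symmetric product L₀, ord ≤ 2.
L = (8 + 18·x + 216·x^2) + (2 - 2·x + 36·x^2 + 216·x^3)·Dx + (-1 + x - 5·x^2 + 9·x^3 + 36·x^4)·Dx^2  (order 2).
h: a_k = 0, 18, 18, 36, 108, 2718/5, 4878/5, 8928/7, 181224/35, …
ICs: h(0) = 0, h′(0) = 18.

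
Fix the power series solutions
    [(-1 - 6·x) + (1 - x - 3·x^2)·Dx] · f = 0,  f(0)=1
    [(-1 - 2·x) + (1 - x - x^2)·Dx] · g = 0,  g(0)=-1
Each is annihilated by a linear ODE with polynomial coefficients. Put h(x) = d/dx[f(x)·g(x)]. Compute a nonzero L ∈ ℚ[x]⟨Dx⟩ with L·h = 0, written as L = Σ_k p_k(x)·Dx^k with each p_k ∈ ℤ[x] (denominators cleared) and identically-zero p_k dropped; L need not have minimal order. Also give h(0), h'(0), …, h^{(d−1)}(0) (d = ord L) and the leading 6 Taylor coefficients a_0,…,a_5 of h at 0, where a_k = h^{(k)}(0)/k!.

f: a_k = 1, 1, 4, 7, 19, 40, …
g: a_k = -1, -1, -2, -3, -5, -8, …
L₀ := L_f ⊗_s L_g (sym. prod.), ord ≤ 1.
h=h₀': d/dx-closure on L₀ ⇒ L.
L = (7 + 6·x - 15·x^2 - 108·x^3 + 15·x^4 + 180·x^5 + 90·x^6) + (-1 - x + 15·x^2 - x^3 - 45·x^4 - 3·x^5 + 42·x^6 + 18·x^7)·Dx  (order 1).
h: a_k = -2, -14, -48, -168, -490, -1422, …
ICs: h(0) = -2.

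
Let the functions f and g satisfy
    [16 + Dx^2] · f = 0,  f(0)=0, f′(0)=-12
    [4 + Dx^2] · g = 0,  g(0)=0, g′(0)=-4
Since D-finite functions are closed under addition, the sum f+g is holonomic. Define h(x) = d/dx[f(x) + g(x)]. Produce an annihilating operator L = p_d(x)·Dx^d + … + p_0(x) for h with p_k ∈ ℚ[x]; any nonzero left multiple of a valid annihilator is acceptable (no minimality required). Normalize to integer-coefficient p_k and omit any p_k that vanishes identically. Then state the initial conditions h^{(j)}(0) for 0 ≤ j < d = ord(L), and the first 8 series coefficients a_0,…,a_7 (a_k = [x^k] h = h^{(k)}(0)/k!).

L = 64 + 20·Dx^2 + Dx^4  (order 4).
h: a_k = -16, 0, 104, 0, -392/3, 0, 3088/45, 0, …
ICs: h(0) = -16, h′(0) = 0, h′′(0) = 208, h′′′(0) = 0.

f: a_k = 0, -12, 0, 32, 0, -128/5, 0, 1024/105, …
g: a_k = 0, -4, 0, 8/3, 0, -8/15, 0, 16/315, …
L₀ := lclm(L_f,L_g); ord L₀ ≤ 2+2.
h=h₀': d/dx-closure on L₀ ⇒ L.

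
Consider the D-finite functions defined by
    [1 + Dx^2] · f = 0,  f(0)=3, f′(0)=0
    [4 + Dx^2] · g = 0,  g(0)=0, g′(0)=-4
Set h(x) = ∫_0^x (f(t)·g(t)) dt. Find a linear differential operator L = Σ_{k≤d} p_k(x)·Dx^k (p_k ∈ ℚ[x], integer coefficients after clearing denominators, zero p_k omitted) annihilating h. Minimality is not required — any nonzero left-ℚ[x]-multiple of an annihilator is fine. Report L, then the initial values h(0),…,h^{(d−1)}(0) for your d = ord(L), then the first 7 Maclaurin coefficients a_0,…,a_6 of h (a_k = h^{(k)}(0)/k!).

f: a_k = 3, 0, -3/2, 0, 1/8, 0, -1/240, …
g: a_k = 0, -4, 0, 8/3, 0, -8/15, 0, …
f·g: L₀ = L_f ⊗_s L_g, ord ≤ 2·2.
h=∫₀ˣh₀: take L = L₀·Dx.
L = 9·Dx + 10·Dx^3 + Dx^5  (order 5).
h: a_k = 0, 0, -6, 0, 7/2, 0, -61/60, …
ICs: h(0) = 0, h′(0) = 0, h′′(0) = -12, h′′′(0) = 0, h′′′′(0) = 84.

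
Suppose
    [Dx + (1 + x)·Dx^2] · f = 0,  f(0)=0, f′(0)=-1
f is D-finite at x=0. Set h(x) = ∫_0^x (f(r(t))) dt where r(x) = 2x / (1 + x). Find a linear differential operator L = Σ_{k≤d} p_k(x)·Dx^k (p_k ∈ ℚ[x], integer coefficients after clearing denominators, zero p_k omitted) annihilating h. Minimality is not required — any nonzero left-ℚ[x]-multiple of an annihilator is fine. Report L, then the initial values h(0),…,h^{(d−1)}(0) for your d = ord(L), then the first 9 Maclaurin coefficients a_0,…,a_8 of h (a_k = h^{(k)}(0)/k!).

f: a_k = 0, -1, 1/2, -1/3, 1/4, -1/5, 1/6, -1/7, 1/8, …
Substitute x→r, Dx→(1/r')Dx; clear ⇒ L₀.
Integrate: L := L₀·Dx.
L = (4 + 6·x)·Dx^2 + (1 + 4·x + 3·x^2)·Dx^3  (order 3).
h: a_k = 0, 0, -1, 4/3, -13/6, 4, -121/15, 52/3, -1093/28, …
ICs: h(0) = 0, h′(0) = 0, h′′(0) = -2.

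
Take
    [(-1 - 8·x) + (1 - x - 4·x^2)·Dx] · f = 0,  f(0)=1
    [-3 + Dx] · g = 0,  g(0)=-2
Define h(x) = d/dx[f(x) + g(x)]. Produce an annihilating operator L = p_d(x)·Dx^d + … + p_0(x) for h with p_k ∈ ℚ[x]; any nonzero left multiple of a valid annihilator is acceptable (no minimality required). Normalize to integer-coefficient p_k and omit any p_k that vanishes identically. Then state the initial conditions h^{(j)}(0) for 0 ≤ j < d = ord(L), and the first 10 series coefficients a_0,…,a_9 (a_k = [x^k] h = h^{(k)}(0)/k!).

f: a_k = 1, 1, 5, 9, 29, 65, 181, 441, 1165, 2929, …
g: a_k = -2, -6, -9, -9, -27/4, -81/20, -81/40, -243/280, -729/2240, -243/2240, …
f+g: L₀ = lclm(L_f,L_g), ord ≤ 1+1.
h₀' ⇒ L via d/dx closure of L₀.
L = (72 + 1314·x + 1440·x^2 + 6336·x^3 + 3456·x^4) + (-45 - 426·x - 783·x^2 - 1968·x^3 + 720·x^4 + 1152·x^5)·Dx + (7 - 4·x + 101·x^2 - 48·x^3 - 624·x^4 - 384·x^5)·Dx^2  (order 2).
h: a_k = -5, -8, 0, 89, 1219/4, 21477/20, 123237/40, 2608871/280, 59046453/2240, 169992871/2240, …
ICs: h(0) = -5, h′(0) = -8.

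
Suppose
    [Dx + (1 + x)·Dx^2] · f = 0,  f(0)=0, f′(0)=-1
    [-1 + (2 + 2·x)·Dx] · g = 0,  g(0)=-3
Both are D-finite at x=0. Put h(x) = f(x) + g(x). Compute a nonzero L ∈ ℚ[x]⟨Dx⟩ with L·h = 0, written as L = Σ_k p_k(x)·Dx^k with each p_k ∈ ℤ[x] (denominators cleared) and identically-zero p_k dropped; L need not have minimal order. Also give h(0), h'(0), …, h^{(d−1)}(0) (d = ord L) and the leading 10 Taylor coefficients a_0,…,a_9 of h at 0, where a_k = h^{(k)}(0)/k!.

f: a_k = 0, -1, 1/2, -1/3, 1/4, -1/5, 1/6, -1/7, 1/8, -1/9, …
g: a_k = -3, -3/2, 3/8, -3/16, 15/128, -21/256, 63/1024, -99/2048, 1287/32768, -2145/65536, …
f+g: L₀ = lclm(L_f,L_g), ord ≤ 2+1.
L = Dx + (5 + 5·x)·Dx^2 + (2 + 4·x + 2·x^2)·Dx^3  (order 3).
h: a_k = -3, -5/2, 7/8, -25/48, 47/128, -361/1280, 701/3072, -2741/14336, 5383/32768, -84841/589824, …
ICs: h(0) = -3, h′(0) = -5/2, h′′(0) = 7/4.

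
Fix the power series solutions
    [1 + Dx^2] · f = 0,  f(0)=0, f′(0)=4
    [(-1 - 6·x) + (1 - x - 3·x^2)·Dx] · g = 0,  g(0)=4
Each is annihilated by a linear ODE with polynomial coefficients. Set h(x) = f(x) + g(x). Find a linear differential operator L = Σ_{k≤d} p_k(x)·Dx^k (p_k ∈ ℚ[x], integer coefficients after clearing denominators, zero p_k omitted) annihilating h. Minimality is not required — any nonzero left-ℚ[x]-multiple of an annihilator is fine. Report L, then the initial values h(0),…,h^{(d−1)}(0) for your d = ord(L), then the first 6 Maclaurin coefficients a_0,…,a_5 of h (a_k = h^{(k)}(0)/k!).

L = (-43 - 292·x - 307·x^2 - 624·x^3 - 45·x^4 - 54·x^5) + (9 + 7·x + 6·x^2 - 91·x^3 - 144·x^4 - 27·x^5 - 27·x^6)·Dx + (-43 - 292·x - 307·x^2 - 624·x^3 - 45·x^4 - 54·x^5)·Dx^2 + (9 + 7·x + 6·x^2 - 91·x^3 - 144·x^4 - 27·x^5 - 27·x^6)·Dx^3  (order 3).
h: a_k = 4, 8, 16, 82/3, 76, 4801/30, …
ICs: h(0) = 4, h′(0) = 8, h′′(0) = 32.

f: a_k = 0, 4, 0, -2/3, 0, 1/30, …
g: a_k = 4, 4, 16, 28, 76, 160, …
h₀=f+g: left-lcm gives L₀, ord ≤ 3.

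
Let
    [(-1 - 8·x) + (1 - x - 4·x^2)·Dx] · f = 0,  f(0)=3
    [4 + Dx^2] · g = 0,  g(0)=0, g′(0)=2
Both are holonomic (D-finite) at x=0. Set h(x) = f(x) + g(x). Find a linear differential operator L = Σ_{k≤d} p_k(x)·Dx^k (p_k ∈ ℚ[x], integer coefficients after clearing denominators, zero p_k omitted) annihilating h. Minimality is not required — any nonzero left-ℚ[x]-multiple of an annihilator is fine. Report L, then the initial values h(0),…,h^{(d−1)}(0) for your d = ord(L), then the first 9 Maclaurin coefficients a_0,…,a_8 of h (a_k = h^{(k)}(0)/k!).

f: a_k = 3, 3, 15, 27, 87, 195, 543, 1323, 3495, …
g: a_k = 0, 2, 0, -4/3, 0, 4/15, 0, -8/315, 0, …
L₀ := lclm(L_f,L_g); ord L₀ ≤ 1+2.
L = (116 + 1008·x + 968·x^2 + 2688·x^3 + 640·x^4 + 1024·x^5) + (-28 - 4·x + 8·x^2 + 200·x^3 + 480·x^4 + 384·x^5 + 512·x^6)·Dx + (29 + 252·x + 242·x^2 + 672·x^3 + 160·x^4 + 256·x^5)·Dx^2 + (-7 - x + 2·x^2 + 50·x^3 + 120·x^4 + 96·x^5 + 128·x^6)·Dx^3  (order 3).
h: a_k = 3, 5, 15, 77/3, 87, 2929/15, 543, 416737/315, 3495, …
ICs: h(0) = 3, h′(0) = 5, h′′(0) = 30.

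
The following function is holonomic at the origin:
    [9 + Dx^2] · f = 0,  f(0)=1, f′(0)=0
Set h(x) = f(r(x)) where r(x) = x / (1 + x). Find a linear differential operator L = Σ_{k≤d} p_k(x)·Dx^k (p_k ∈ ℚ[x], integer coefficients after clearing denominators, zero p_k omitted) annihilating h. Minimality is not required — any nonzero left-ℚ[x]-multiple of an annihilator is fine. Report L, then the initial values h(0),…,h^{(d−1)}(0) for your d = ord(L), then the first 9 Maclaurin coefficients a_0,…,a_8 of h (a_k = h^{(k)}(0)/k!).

L = 9 + (2 + 6·x + 6·x^2 + 2·x^3)·Dx + (1 + 4·x + 6·x^2 + 4·x^3 + x^4)·Dx^2  (order 2).
h: a_k = 1, 0, -9/2, 9, -81/8, 9/2, 819/80, -1377/40, 293553/4480, …
ICs: h(0) = 1, h′(0) = 0.

f: a_k = 1, 0, -9/2, 0, 27/8, 0, -81/80, 0, 729/4480, …
Substitute x→r, Dx→(1/r')Dx; clear ⇒ L₀.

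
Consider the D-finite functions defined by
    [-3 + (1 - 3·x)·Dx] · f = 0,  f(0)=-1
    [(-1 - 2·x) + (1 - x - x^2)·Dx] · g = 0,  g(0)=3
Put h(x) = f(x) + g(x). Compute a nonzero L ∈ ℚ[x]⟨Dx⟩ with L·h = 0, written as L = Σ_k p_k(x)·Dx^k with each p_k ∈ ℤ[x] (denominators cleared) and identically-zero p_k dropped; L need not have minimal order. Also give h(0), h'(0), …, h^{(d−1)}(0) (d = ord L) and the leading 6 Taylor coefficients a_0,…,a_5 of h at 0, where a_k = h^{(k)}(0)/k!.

f: a_k = -1, -3, -9, -27, -81, -243, …
g: a_k = 3, 3, 6, 9, 15, 24, …
h₀=f+g: left-lcm gives L₀, ord ≤ 2.
L = (-6 - 36·x + 18·x^2 - 18·x^3) + (14 - 18·x - 24·x^2 + 18·x^3 - 36·x^4)·Dx + (-2 + 10·x - 15·x^2 + 10·x^3 - 9·x^5)·Dx^2  (order 2).
h: a_k = 2, 0, -3, -18, -66, -219, …
ICs: h(0) = 2, h′(0) = 0.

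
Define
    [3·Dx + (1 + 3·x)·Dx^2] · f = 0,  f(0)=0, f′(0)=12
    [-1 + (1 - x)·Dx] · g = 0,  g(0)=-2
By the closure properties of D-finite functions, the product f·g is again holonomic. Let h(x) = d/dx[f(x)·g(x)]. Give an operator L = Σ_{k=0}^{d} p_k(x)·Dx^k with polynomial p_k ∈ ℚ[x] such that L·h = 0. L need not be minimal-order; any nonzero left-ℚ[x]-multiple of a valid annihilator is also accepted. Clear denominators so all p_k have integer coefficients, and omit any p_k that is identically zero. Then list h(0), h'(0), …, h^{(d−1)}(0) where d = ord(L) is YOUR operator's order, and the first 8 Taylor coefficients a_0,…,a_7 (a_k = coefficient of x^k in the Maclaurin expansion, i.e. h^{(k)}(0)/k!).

f: a_k = 0, 12, -18, 36, -81, 972/5, -486, 8748/7, …
g: a_k = -2, -2, -2, -2, -2, -2, -2, -2, …
Product ⇒ symmetric product L₀, ord ≤ 2.
h₀' ⇒ L via d/dx closure of L₀.
L = 12 + (-3 + 15·x)·Dx + (-1 - 2·x + 3·x^2)·Dx^2  (order 2).
h: a_k = -24, 24, -180, 408, -1434, 20556/5, -63498/5, 1329096/35, …
ICs: h(0) = -24, h′(0) = 24.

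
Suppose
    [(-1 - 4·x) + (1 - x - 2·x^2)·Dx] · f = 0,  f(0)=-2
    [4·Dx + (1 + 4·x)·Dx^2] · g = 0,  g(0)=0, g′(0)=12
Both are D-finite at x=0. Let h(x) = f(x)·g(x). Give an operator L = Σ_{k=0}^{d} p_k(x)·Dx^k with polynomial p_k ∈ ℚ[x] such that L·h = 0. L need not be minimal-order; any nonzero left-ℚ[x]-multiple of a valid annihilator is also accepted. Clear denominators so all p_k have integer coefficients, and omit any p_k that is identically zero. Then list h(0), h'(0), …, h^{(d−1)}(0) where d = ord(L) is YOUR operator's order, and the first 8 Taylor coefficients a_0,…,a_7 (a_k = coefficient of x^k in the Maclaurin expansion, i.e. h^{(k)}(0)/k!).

f: a_k = -2, -2, -6, -10, -22, -42, -86, -170, …
g: a_k = 0, 12, -24, 64, -192, 3072/5, -2048, 49152/7, …
Sym-product of L_f,L_g gives L₀ (≤ ord 2).
L = (8 + 32·x) + (-2 + 20·x + 40·x^2)·Dx + (-1 - 3·x + 6·x^2 + 8·x^3)·Dx^2  (order 2).
h: a_k = 0, -24, 24, -152, 280, -6264/5, 17016/5, -460104/35, …
ICs: h(0) = 0, h′(0) = -24.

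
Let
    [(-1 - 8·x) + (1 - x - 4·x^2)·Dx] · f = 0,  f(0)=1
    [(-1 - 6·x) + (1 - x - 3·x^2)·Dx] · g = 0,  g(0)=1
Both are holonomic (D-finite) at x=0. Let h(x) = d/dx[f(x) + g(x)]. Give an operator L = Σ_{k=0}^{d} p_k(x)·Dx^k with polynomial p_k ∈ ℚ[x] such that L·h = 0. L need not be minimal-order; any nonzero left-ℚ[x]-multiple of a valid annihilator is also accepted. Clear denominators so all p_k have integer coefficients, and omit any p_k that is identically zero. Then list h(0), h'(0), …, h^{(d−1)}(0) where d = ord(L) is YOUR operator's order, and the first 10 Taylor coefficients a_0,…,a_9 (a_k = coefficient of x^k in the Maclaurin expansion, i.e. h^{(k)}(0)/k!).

L = (-6 - 456·x - 720·x^2 - 2904·x^3 - 6834·x^4 - 15264·x^5 + 5184·x^6) + (6 + 78·x + 246·x^2 + 216·x^3 + 645·x^4 - 6690·x^5 - 8352·x^6 + 3456·x^7)·Dx + (-1 + 2·x - 15·x^2 - 54·x^3 + 328·x^4 + 315·x^5 - 1091·x^6 - 816·x^7 + 432·x^8)·Dx^2  (order 2).
h: a_k = 2, 18, 48, 192, 525, 1668, 4606, 13384, 36792, 102720, …
ICs: h(0) = 2, h′(0) = 18.

f: a_k = 1, 1, 5, 9, 29, 65, 181, 441, 1165, 2929, …
g: a_k = 1, 1, 4, 7, 19, 40, 97, 217, 508, 1159, …
L₀ := lclm(L_f,L_g); ord L₀ ≤ 1+1.
h₀' ⇒ L via d/dx closure of L₀.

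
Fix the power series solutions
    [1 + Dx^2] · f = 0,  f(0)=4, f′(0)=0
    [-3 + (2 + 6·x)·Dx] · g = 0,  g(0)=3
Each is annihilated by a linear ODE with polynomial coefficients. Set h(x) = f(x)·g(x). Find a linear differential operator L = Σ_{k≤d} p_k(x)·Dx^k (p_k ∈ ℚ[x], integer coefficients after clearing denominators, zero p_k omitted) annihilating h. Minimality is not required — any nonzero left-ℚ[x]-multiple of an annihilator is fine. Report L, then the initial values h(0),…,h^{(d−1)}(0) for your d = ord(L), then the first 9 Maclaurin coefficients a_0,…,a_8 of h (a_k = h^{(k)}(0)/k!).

f: a_k = 4, 0, -2, 0, 1/6, 0, -1/180, 0, 1/10080, …
g: a_k = 3, 9/2, -27/8, 81/16, -1215/128, 5103/256, -45927/1024, 216513/2048, -8444007/32768, …
Product ⇒ symmetric product L₀, ord ≤ 2.
L = (31 + 24·x + 36·x^2) + (-12 - 36·x)·Dx + (4 + 24·x + 36·x^2)·Dx^2  (order 2).
h: a_k = 12, 18, -39/2, 45/4, -983/32, 4503/64, -618229/3840, 982601/2560, -810807791/860160, …
ICs: h(0) = 12, h′(0) = 18.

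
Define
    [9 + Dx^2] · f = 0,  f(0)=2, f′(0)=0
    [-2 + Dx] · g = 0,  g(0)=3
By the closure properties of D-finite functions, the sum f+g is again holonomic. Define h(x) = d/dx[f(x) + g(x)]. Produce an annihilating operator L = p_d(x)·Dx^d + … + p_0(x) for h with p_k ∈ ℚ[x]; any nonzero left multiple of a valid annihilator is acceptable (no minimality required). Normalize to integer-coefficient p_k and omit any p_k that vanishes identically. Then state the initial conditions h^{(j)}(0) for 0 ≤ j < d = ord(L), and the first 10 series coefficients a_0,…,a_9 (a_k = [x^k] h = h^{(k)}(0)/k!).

L = 18 - 9·Dx + 2·Dx^2 - Dx^3  (order 3).
h: a_k = 6, -6, 12, 35, 4, -211/20, 8/15, 463/168, 4/105, -19171/60480, …
ICs: h(0) = 6, h′(0) = -6, h′′(0) = 24.

f: a_k = 2, 0, -9, 0, 27/4, 0, -81/40, 0, 729/2240, 0, …
g: a_k = 3, 6, 6, 4, 2, 4/5, 4/15, 8/105, 2/105, 4/945, …
h₀=f+g: left-lcm gives L₀, ord ≤ 3.
h₀' ⇒ L via d/dx closure of L₀.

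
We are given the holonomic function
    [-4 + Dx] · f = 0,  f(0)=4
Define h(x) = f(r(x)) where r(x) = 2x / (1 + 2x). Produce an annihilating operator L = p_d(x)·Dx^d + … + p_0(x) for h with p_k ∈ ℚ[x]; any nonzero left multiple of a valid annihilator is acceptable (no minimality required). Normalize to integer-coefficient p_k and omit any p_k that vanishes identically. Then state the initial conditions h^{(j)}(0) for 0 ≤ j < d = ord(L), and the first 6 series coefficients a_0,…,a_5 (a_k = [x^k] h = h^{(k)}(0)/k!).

f: a_k = 4, 16, 32, 128/3, 128/3, 512/15, …
Change of var in L_f (x↦r) gives L₀.
L = -8 + (1 + 4·x + 4·x^2)·Dx  (order 1).
h: a_k = 4, 32, 64, -128/3, -256/3, 3584/15, …
ICs: h(0) = 4.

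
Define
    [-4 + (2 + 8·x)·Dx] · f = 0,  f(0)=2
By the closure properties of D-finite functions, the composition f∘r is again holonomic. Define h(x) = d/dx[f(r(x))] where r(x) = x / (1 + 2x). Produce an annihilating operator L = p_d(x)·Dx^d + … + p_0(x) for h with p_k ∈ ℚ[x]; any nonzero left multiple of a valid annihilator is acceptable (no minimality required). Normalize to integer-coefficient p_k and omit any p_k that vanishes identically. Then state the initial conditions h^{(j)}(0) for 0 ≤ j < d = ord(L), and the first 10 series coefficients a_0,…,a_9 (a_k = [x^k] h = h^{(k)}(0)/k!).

L = (-6 - 24·x) + (-1 - 8·x - 12·x^2)·Dx  (order 1).
h: a_k = 4, -24, 120, -592, 3000, -15696, 84336, -462240, 2570328, -14444560, …
ICs: h(0) = 4.

f: a_k = 2, 4, -4, 8, -20, 56, -168, 528, -1716, 5720, …
Change of var in L_f (x↦r) gives L₀.
Differentiate: ansatz ord ≤ ord L₀ ⇒ L.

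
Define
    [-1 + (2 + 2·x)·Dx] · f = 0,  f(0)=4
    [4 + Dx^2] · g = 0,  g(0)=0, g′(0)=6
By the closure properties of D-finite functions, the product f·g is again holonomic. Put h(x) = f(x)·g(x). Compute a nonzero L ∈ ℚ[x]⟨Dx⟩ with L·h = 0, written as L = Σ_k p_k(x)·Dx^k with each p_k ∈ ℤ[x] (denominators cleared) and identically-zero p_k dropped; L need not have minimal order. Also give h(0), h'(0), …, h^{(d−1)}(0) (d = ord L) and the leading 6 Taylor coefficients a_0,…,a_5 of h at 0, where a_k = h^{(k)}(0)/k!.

f: a_k = 4, 2, -1/2, 1/4, -5/32, 7/64, …
g: a_k = 0, 6, 0, -4, 0, 4/5, …
L₀ := L_f ⊗_s L_g (sym. prod.), ord ≤ 2.
L = (19 + 32·x + 16·x^2) + (-4 - 4·x)·Dx + (4 + 8·x + 4·x^2)·Dx^2  (order 2).
h: a_k = 0, 24, 12, -19, -13/2, 341/80, …
ICs: h(0) = 0, h′(0) = 24.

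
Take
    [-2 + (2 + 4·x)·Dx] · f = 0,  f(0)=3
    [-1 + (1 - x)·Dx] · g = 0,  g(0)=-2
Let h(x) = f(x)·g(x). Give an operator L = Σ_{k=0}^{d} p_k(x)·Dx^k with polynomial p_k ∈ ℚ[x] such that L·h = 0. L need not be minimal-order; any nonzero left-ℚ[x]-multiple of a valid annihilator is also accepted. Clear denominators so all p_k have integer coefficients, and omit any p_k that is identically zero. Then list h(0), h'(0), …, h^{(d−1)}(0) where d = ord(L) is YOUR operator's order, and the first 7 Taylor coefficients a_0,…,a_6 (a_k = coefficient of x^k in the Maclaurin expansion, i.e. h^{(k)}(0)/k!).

L = (2 + x) + (-1 - x + 2·x^2)·Dx  (order 1).
h: a_k = -6, -12, -9, -12, -33/4, -27/2, -45/8, …
ICs: h(0) = -6.

f: a_k = 3, 3, -3/2, 3/2, -15/8, 21/8, -63/16, …
g: a_k = -2, -2, -2, -2, -2, -2, -2, …
h₀=f·g: eliminate ⇒ L₀, order ≤ 1·1.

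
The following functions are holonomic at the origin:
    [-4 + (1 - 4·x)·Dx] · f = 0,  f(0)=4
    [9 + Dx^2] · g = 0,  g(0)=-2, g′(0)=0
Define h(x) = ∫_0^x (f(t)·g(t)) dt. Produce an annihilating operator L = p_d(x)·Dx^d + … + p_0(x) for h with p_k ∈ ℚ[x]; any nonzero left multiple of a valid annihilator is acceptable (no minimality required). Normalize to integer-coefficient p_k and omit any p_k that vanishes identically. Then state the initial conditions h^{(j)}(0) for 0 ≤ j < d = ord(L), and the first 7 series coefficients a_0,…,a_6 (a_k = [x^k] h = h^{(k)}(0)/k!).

L = (-9 + 36·x)·Dx + 8·Dx^2 + (-1 + 4·x)·Dx^3  (order 3).
h: a_k = 0, -8, -16, -92/3, -92, -1499/5, -2998/3, …
ICs: h(0) = 0, h′(0) = -8, h′′(0) = -32.

f: a_k = 4, 16, 64, 256, 1024, 4096, 16384, …
g: a_k = -2, 0, 9, 0, -27/4, 0, 81/40, …
f·g: L₀ = L_f ⊗_s L_g, ord ≤ 1·2.
Integrate: L := L₀·Dx.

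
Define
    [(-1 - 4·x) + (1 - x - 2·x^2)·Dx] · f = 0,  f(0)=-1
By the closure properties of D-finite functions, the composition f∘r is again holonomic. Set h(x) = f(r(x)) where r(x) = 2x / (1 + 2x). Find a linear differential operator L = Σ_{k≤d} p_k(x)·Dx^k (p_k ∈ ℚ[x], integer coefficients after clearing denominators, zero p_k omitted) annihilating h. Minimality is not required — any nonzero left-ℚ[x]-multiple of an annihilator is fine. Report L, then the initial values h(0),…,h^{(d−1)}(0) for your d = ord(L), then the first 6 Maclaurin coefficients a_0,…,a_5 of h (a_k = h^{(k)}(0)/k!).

f: a_k = -1, -1, -3, -5, -11, -21, …
Change of var in L_f (x↦r) gives L₀.
L = (2 + 20·x) + (-1 - 4·x + 4·x^2 + 16·x^3)·Dx  (order 1).
h: a_k = -1, -2, -8, 0, -64, 128, …
ICs: h(0) = -1.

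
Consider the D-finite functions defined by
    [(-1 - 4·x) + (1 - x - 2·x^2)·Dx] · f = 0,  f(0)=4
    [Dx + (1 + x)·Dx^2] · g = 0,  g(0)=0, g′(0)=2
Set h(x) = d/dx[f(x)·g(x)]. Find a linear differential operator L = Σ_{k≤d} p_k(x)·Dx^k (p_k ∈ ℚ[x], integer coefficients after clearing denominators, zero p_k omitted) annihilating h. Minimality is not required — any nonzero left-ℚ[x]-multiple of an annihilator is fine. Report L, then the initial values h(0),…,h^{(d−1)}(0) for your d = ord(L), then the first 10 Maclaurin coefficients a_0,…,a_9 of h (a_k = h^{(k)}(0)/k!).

f: a_k = 4, 4, 12, 20, 44, 84, 172, 340, 684, 1364, …
g: a_k = 0, 2, -1, 2/3, -1/2, 2/5, -1/3, 2/7, -1/4, 2/9, …
h₀=f·g: eliminate ⇒ L₀, order ≤ 1·2.
h₀' ⇒ L via d/dx closure of L₀.
L = (72 + 180·x + 144·x^2) + (13 + 93·x + 192·x^2 + 112·x^3)·Dx + (-5 - 8·x + 15·x^2 + 34·x^3 + 16·x^4)·Dx^2  (order 2).
h: a_k = 8, 8, 68, 344/3, 378, 3948/5, 9938/5, 30584/7, 351199/35, 1390034/63, …
ICs: h(0) = 8, h′(0) = 8.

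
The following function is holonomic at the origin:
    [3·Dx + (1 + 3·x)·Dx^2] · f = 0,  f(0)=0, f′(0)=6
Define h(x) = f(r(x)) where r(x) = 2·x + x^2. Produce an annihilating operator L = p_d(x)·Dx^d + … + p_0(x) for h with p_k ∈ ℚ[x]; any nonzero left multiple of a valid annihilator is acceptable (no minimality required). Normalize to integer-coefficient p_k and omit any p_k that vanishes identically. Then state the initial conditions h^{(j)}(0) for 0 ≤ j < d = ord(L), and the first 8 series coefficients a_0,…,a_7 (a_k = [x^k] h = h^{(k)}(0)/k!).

L = (5 + 6·x + 3·x^2)·Dx + (1 + 7·x + 9·x^2 + 3·x^3)·Dx^2  (order 2).
h: a_k = 0, 12, -30, 108, -441, 9612/5, -8730, 285444/7, …
ICs: h(0) = 0, h′(0) = 12.

f: a_k = 0, 6, -9, 18, -81/2, 486/5, -243, 4374/7, …
Substitute x→r, Dx→(1/r')Dx; clear ⇒ L₀.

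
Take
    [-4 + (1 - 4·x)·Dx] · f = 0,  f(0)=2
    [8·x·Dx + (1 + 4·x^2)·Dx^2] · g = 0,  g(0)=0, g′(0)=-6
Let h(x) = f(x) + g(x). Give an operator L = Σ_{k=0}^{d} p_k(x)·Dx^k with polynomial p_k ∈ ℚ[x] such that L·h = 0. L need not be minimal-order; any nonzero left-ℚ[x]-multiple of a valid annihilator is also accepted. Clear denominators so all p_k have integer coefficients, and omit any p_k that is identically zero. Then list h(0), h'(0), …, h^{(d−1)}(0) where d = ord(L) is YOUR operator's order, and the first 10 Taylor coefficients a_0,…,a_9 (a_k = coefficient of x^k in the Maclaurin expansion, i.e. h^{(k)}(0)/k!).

L = (-8 + 128·x + 96·x^2)·Dx + (13 - 8·x + 100·x^2 + 96·x^3)·Dx^2 + (-1 + 3·x + 12·x^3 + 16·x^4)·Dx^3  (order 3).
h: a_k = 2, 2, 32, 136, 512, 10144/5, 8192, 229760/7, 131072, 1572352/3, …
ICs: h(0) = 2, h′(0) = 2, h′′(0) = 64.

f: a_k = 2, 8, 32, 128, 512, 2048, 8192, 32768, 131072, 524288, …
g: a_k = 0, -6, 0, 8, 0, -96/5, 0, 384/7, 0, -512/3, …
Weyl lclm of L_f,L_g ⇒ L₀ (ord ≤ 3).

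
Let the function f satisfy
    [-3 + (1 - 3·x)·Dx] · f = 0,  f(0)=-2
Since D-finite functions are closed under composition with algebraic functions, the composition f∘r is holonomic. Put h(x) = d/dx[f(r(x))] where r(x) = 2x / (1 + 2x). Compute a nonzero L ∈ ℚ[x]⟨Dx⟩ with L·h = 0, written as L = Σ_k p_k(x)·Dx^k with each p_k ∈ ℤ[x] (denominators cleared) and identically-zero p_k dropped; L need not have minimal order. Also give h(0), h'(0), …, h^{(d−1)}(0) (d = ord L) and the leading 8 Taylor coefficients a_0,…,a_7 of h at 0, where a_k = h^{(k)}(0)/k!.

L = 8 + (-1 + 4·x)·Dx  (order 1).
h: a_k = -12, -96, -576, -3072, -15360, -73728, -344064, -1572864, …
ICs: h(0) = -12.

f: a_k = -2, -6, -18, -54, -162, -486, -1458, -4374, …
h₀=f(r): pull back L_f along r ⇒ L₀.
Derive L from L₀ (diff closure).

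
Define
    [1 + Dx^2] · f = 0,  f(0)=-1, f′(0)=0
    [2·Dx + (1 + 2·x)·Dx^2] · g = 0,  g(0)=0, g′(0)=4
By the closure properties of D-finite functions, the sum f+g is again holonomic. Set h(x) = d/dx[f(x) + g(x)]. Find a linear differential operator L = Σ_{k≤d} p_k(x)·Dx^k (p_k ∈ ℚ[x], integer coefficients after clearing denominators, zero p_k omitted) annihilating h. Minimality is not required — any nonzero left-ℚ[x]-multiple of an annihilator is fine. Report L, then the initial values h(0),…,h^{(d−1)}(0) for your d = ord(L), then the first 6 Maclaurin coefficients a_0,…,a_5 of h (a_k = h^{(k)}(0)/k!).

f: a_k = -1, 0, 1/2, 0, -1/24, 0, …
g: a_k = 0, 4, -4, 16/3, -8, 64/5, …
L₀ := lclm(L_f,L_g); ord L₀ ≤ 2+2.
h₀' ⇒ L via d/dx closure of L₀.
L = (50 + 8·x + 8·x^2) + (9 + 22·x + 12·x^2 + 8·x^3)·Dx + (50 + 8·x + 8·x^2)·Dx^2 + (9 + 22·x + 12·x^2 + 8·x^3)·Dx^3  (order 3).
h: a_k = 4, -7, 16, -193/6, 64, -15359/120, …
ICs: h(0) = 4, h′(0) = -7, h′′(0) = 32.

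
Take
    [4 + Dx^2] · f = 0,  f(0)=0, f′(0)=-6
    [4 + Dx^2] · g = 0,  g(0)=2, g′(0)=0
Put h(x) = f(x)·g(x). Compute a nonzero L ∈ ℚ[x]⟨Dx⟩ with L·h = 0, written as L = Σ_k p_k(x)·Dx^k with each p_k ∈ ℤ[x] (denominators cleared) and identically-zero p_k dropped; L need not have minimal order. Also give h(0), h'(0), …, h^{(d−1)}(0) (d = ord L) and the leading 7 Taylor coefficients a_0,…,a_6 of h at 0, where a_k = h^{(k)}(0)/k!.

f: a_k = 0, -6, 0, 4, 0, -4/5, 0, …
g: a_k = 2, 0, -4, 0, 4/3, 0, -8/45, …
h₀=f·g: eliminate ⇒ L₀, order ≤ 2·2.
L = 16·Dx + Dx^3  (order 3).
h: a_k = 0, -12, 0, 32, 0, -128/5, 0, …
ICs: h(0) = 0, h′(0) = -12, h′′(0) = 0.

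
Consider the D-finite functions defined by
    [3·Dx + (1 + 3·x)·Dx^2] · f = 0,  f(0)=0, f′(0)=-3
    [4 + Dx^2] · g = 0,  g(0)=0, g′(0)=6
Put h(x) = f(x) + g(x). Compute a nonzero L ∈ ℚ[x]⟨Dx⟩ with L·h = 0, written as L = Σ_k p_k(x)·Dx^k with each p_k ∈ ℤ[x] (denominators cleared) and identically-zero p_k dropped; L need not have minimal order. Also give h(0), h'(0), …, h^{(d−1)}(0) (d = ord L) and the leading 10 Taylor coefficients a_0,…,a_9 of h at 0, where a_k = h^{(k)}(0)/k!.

f: a_k = 0, -3, 9/2, -9, 81/4, -243/5, 243/2, -2187/7, 6561/8, -2187, …
g: a_k = 0, 6, 0, -4, 0, 4/5, 0, -8/105, 0, 4/945, …
L₀ := lclm(L_f,L_g); ord L₀ ≤ 2+2.
L = (348 + 144·x + 216·x^2)·Dx + (44 + 180·x + 216·x^2 + 216·x^3)·Dx^2 + (87 + 36·x + 54·x^2)·Dx^3 + (11 + 45·x + 54·x^2 + 54·x^3)·Dx^4  (order 4).
h: a_k = 0, 3, 9/2, -13, 81/4, -239/5, 243/2, -32813/105, 6561/8, -2066711/945, …
ICs: h(0) = 0, h′(0) = 3, h′′(0) = 9, h′′′(0) = -78.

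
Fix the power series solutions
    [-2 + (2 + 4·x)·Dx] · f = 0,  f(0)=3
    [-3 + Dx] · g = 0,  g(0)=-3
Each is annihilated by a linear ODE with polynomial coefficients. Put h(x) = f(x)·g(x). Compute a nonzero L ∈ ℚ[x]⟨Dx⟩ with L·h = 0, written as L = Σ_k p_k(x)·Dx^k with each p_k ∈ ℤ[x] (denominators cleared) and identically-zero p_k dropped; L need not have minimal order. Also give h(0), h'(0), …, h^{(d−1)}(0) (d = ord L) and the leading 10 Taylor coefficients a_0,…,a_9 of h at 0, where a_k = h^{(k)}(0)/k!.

f: a_k = 3, 3, -3/2, 3/2, -15/8, 21/8, -63/16, 99/16, -1287/128, 2145/128, …
g: a_k = -3, -9, -27/2, -27/2, -81/8, -243/40, -243/80, -729/560, -2187/4480, -729/4480, …
Product ⇒ symmetric product L₀, ord ≤ 1.
L = (-4 - 6·x) + (1 + 2·x)·Dx  (order 1).
h: a_k = -9, -36, -63, -72, -117/2, -198/5, -189/10, -432/35, 351/280, -99/10, …
ICs: h(0) = -9.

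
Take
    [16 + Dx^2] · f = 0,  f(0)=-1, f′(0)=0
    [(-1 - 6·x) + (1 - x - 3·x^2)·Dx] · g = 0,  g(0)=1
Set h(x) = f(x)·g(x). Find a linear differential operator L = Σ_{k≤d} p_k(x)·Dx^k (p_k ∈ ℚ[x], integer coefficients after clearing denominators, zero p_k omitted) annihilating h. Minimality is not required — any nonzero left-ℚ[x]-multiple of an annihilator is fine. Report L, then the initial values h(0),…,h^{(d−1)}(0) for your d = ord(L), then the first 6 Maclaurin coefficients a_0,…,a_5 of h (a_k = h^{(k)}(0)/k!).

L = (-10 + 16·x + 48·x^2) + (2 + 12·x)·Dx + (-1 + x + 3·x^2)·Dx^2  (order 2).
h: a_k = -1, -1, 4, 1, 7/3, 16/3, …
ICs: h(0) = -1, h′(0) = -1.

f: a_k = -1, 0, 8, 0, -32/3, 0, …
g: a_k = 1, 1, 4, 7, 19, 40, …
Product ⇒ symmetric product L₀, ord ≤ 2.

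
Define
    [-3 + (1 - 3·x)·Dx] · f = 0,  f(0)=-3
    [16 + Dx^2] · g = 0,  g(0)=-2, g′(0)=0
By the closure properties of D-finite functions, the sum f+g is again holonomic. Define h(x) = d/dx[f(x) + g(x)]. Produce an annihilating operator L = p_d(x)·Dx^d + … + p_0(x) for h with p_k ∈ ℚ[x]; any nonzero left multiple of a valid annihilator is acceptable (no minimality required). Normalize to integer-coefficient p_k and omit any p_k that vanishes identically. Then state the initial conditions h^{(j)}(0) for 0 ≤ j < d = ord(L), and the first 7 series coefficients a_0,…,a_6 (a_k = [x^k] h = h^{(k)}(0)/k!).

L = (5952 - 4608·x + 6912·x^2) + (-560 + 2448·x - 3456·x^2 + 3456·x^3)·Dx + (372 - 288·x + 432·x^2)·Dx^2 + (-35 + 153·x - 216·x^2 + 216·x^3)·Dx^3  (order 3).
h: a_k = -9, -22, -243, -3172/3, -3645, -195806/15, -45927, …
ICs: h(0) = -9, h′(0) = -22, h′′(0) = -486.

f: a_k = -3, -9, -27, -81, -243, -729, -2187, …
g: a_k = -2, 0, 16, 0, -64/3, 0, 512/45, …
h₀=f+g: left-lcm gives L₀, ord ≤ 3.
h₀' ⇒ L via d/dx closure of L₀.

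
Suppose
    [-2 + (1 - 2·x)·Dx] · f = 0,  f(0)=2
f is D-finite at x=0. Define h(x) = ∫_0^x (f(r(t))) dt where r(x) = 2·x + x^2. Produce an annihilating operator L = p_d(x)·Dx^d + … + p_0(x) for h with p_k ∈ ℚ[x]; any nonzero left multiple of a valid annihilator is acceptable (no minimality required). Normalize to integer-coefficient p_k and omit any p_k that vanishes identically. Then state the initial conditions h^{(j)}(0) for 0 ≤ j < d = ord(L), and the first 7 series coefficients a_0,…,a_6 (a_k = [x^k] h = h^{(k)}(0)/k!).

L = (4 + 4·x)·Dx + (-1 + 4·x + 2·x^2)·Dx^2  (order 2).
h: a_k = 0, 2, 4, 12, 40, 712/5, 528, …
ICs: h(0) = 0, h′(0) = 2.

f: a_k = 2, 4, 8, 16, 32, 64, 128, …
Substitute x→r, Dx→(1/r')Dx; clear ⇒ L₀.
∫: right-multiply L₀ by Dx.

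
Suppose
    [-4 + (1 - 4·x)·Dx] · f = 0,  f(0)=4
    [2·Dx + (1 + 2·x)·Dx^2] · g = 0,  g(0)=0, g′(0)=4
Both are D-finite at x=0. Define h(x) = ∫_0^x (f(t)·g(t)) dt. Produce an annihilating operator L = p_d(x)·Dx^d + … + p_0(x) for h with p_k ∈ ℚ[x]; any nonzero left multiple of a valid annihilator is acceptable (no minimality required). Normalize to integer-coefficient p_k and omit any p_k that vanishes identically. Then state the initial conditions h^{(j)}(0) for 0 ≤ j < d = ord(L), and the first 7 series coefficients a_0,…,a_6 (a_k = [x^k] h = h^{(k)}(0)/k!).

L = 8·Dx + (6 + 24·x)·Dx^2 + (-1 + 2·x + 8·x^2)·Dx^3  (order 3).
h: a_k = 0, 0, 8, 16, 160/3, 2464/15, 25024/45, …
ICs: h(0) = 0, h′(0) = 0, h′′(0) = 16.

f: a_k = 4, 16, 64, 256, 1024, 4096, 16384, …
g: a_k = 0, 4, -4, 16/3, -8, 64/5, -64/3, …
Product ⇒ symmetric product L₀, ord ≤ 2.
∫: right-multiply L₀ by Dx.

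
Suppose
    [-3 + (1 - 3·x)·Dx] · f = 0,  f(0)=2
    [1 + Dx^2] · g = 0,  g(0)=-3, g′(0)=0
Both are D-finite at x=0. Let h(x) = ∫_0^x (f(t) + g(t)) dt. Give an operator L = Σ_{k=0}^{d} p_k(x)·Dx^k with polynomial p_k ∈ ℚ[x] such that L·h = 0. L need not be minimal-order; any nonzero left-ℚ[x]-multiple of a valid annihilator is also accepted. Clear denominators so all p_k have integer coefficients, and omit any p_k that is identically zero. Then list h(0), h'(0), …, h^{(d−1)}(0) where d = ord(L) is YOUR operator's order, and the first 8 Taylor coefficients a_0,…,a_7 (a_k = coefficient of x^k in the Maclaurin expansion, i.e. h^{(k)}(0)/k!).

f: a_k = 2, 6, 18, 54, 162, 486, 1458, 4374, …
g: a_k = -3, 0, 3/2, 0, -1/8, 0, 1/240, 0, …
L₀ := lclm(L_f,L_g); ord L₀ ≤ 1+2.
h=∫h₀ ⇒ L = L₀·Dx.
L = (165 - 18·x + 27·x^2)·Dx + (-19 + 63·x - 27·x^2 + 27·x^3)·Dx^2 + (165 - 18·x + 27·x^2)·Dx^3 + (-19 + 63·x - 27·x^2 + 27·x^3)·Dx^4  (order 4).
h: a_k = 0, -1, 3, 13/2, 27/2, 259/8, 81, 349921/1680, …
ICs: h(0) = 0, h′(0) = -1, h′′(0) = 6, h′′′(0) = 39.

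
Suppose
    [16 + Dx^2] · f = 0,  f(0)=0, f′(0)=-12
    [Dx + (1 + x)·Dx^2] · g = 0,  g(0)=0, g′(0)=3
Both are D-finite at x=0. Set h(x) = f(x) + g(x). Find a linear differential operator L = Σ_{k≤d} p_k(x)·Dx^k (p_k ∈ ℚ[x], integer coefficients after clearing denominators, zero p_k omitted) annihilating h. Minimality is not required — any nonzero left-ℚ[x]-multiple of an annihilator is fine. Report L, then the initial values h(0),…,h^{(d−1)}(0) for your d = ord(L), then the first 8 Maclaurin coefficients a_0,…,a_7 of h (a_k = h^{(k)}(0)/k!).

f: a_k = 0, -12, 0, 32, 0, -128/5, 0, 1024/105, …
g: a_k = 0, 3, -3/2, 1, -3/4, 3/5, -1/2, 3/7, …
h₀=f+g: left-lcm gives L₀, ord ≤ 4.
L = (176 + 256·x + 128·x^2)·Dx + (144 + 400·x + 384·x^2 + 128·x^3)·Dx^2 + (11 + 16·x + 8·x^2)·Dx^3 + (9 + 25·x + 24·x^2 + 8·x^3)·Dx^4  (order 4).
h: a_k = 0, -9, -3/2, 33, -3/4, -25, -1/2, 1069/105, …
ICs: h(0) = 0, h′(0) = -9, h′′(0) = -3, h′′′(0) = 198.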